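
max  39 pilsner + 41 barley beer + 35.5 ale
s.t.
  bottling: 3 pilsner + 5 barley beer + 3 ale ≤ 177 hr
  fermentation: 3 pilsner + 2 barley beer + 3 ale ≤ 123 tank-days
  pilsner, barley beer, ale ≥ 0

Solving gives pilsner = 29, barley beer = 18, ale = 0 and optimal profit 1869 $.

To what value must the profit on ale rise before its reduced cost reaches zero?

39

Check each constraint at x*: bottling 177/177 (tight); fermentation 123/123 (tight).
The binding rows give the dual system: 3·y_bottling + 3·y_fermentation = 39 and 5·y_bottling + 2·y_fermentation = 41.
→ y_bottling = 5 and y_fermentation = 8.
ale enters the basis when its profit ≥ yᵀa₃ = 5·3 + 8·3 = 39.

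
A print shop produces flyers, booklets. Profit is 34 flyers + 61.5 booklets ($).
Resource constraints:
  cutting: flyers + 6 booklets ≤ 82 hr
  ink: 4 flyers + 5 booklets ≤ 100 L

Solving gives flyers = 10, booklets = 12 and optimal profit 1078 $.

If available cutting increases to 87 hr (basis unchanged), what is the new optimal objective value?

Check each constraint at x*: cutting 82/82 (tight); ink 100/100 (tight).
Dual feasibility on the basic columns requires 1·y_cutting + 4·y_ink = 34, 6·y_cutting + 5·y_ink = 61.5.
→ y_cutting = 4 and y_ink = 7.5.
Δz = y_cutting·Δb = 4 × (5) = 20, so new z* = 1078 + 20 = 1098.

1098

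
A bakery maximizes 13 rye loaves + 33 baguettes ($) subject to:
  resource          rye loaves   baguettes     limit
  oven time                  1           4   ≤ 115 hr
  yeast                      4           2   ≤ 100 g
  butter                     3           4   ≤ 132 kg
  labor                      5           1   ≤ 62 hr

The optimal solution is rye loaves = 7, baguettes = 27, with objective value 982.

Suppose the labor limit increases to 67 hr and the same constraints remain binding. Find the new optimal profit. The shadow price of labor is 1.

Δb = 5, so new z* = 982 + (1)·(5) = 982 + 5 = 987.

987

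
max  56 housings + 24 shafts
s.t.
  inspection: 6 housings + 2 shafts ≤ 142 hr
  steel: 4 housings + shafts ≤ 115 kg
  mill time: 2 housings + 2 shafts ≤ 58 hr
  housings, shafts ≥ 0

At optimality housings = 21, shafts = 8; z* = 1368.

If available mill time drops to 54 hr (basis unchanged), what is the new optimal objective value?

1352

Check each constraint at x*: inspection 142/142 (tight); steel 92/115 (slack 23); mill time 58/58 (tight).
Since steel is not tight, its dual is 0.
Dual feasibility on the basic columns requires 6·y_inspection + 2·y_mill time = 56, 2·y_inspection + 2·y_mill time = 24.
This yields shadow prices y_inspection = 8, y_mill time = 4.
Δz = y_mill time·Δb = 4 × (-4) = -16, so new z* = 1368 − 16 = 1352.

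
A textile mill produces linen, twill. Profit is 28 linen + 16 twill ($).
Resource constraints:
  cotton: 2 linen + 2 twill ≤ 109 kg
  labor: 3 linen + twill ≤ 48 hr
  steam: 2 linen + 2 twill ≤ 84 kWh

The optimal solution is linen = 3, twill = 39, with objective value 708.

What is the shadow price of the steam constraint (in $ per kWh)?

5

At the optimum: cotton uses 84 of 109 (slack = 25); labor uses 48 of 48 (binding); steam uses 84 of 84 (binding).
Slack constraints have shadow price 0 (complementary slackness).
From A_Bᵀ y = c: 3·y_labor + 2·y_steam = 28; 1·y_labor + 2·y_steam = 16.
This yields shadow prices y_labor = 6, y_steam = 5.
Shadow price of steam = 5.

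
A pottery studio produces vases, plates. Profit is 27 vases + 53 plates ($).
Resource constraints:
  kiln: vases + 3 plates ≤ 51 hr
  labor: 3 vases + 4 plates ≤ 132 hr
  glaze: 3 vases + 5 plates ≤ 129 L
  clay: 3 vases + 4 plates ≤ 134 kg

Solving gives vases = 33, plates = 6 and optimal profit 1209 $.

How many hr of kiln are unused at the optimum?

0

kiln used = 1·33 + 3·6 = 51; slack = 51 − 51 = 0.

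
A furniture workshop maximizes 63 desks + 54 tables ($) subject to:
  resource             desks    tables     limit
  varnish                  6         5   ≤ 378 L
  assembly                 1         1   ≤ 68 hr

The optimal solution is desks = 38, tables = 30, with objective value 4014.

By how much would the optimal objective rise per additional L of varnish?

At the optimum: varnish uses 378 of 378 (binding); assembly uses 68 of 68 (binding).
From A_Bᵀ y = c: 6·y_varnish + 1·y_assembly = 63; 5·y_varnish + 1·y_assembly = 54.
This yields shadow prices y_varnish = 9, y_assembly = 9.
Shadow price of varnish = 9.

9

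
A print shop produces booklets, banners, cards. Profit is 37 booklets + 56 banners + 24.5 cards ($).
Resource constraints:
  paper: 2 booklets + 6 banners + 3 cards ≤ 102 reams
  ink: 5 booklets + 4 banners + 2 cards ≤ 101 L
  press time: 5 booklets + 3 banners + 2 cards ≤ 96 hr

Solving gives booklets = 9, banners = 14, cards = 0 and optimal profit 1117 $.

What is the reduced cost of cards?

-3.5

Binding: paper and ink. Non-binding: press time (9 unused).
Slack constraints have shadow price 0 (complementary slackness).
The binding rows give the dual system: 2·y_paper + 5·y_ink = 37 and 6·y_paper + 4·y_ink = 56.
This yields shadow prices y_paper = 6, y_ink = 5.
Reduced cost of cards: c₃ − yᵀa₃ = 24.5 − (6·3 + 5·2) = 24.5 − 28 = -3.5.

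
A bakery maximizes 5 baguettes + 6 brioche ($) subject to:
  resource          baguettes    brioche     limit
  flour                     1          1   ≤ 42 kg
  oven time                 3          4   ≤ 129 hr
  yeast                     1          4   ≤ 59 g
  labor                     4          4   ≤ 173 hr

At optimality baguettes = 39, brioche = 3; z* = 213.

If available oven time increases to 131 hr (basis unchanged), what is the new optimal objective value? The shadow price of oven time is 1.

Δb = 2, so new z* = 213 + (1)·(2) = 213 + 2 = 215.

215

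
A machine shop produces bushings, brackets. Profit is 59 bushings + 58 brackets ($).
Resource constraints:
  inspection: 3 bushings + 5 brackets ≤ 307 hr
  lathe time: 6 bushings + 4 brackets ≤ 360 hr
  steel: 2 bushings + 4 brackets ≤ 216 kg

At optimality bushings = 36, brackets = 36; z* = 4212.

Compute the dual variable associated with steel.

Binding: lathe time and steel. Non-binding: inspection (19 unused).
Since inspection is not tight, its dual is 0.
The binding rows give the dual system: 6·y_lathe time + 2·y_steel = 59 and 4·y_lathe time + 4·y_steel = 58.
This yields shadow prices y_lathe time = 7.5, y_steel = 7.
Shadow price of steel = 7.

7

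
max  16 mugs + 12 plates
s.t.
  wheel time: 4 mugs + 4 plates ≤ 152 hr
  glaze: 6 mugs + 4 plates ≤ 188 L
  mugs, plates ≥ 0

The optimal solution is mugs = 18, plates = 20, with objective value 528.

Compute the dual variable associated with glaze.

2

Check each constraint at x*: wheel time 152/152 (tight); glaze 188/188 (tight).
Dual feasibility on the basic columns requires 4·y_wheel time + 6·y_glaze = 16, 4·y_wheel time + 4·y_glaze = 12.
→ y_wheel time = 1 and y_glaze = 2.
Shadow price of glaze = 2.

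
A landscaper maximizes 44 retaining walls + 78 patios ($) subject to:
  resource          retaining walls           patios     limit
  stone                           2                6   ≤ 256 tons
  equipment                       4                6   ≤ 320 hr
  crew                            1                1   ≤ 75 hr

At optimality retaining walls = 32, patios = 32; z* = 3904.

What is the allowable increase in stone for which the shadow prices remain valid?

64

Binding constraints: stone, equipment. The basis is B = [[2,6],[4,6]] with det -12.
Per unit increase in stone, x* moves by d = (-0.5, 0.3333).
The basis stays optimal until retaining walls reaches 0; allowable increase = 64 tons.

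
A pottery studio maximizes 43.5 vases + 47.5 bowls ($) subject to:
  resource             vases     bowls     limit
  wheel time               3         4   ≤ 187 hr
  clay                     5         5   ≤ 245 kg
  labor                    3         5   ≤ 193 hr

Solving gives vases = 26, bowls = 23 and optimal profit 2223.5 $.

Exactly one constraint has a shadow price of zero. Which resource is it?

wheel time

wheel time: 170/187 (slack 17)
clay: 245/245 (binding)
labor: 193/193 (binding)
By complementary slackness, a constraint with positive slack has shadow price 0 → wheel time.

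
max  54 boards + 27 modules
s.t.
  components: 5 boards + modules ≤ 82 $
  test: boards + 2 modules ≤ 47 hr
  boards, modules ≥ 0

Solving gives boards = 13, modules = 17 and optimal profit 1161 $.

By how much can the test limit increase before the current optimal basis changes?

117

Binding constraints: components, test. The basis is B = [[5,1],[1,2]] with det 9.
Per unit increase in test, x* moves by d = (-0.1111, 0.5556).
The basis stays optimal until boards reaches 0; allowable increase = 117 hr.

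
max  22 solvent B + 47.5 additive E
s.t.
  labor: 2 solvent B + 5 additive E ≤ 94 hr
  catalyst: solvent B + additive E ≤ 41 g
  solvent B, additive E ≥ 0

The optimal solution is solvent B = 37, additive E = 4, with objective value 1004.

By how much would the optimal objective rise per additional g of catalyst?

5

Check each constraint at x*: labor 94/94 (tight); catalyst 41/41 (tight).
The binding rows give the dual system: 2·y_labor + 1·y_catalyst = 22 and 5·y_labor + 1·y_catalyst = 47.5.
This yields shadow prices y_labor = 8.5, y_catalyst = 5.
Shadow price of catalyst = 5.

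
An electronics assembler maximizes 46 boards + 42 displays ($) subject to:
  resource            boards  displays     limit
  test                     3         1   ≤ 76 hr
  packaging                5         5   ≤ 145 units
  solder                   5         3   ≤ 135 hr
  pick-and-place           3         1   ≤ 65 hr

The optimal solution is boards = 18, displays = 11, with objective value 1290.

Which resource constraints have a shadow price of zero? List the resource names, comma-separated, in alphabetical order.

solder, test

test: 65/76 (slack 11)
packaging: 145/145 (binding)
solder: 123/135 (slack 12)
pick-and-place: 65/65 (binding)
By complementary slackness, a constraint with positive slack has shadow price 0 → solder, test.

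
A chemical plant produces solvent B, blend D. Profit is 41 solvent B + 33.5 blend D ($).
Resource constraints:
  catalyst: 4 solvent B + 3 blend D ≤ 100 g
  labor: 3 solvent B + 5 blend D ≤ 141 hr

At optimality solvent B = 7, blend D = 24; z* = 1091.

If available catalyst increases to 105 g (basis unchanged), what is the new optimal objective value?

Check each constraint at x*: catalyst 100/100 (tight); labor 141/141 (tight).
The binding rows give the dual system: 4·y_catalyst + 3·y_labor = 41 and 3·y_catalyst + 5·y_labor = 33.5.
Solving: y_catalyst = 9.5, y_labor = 1.
Δz = y_catalyst·Δb = 9.5 × (5) = 47.5, so new z* = 1091 + 47.5 = 1138.5.

1138.5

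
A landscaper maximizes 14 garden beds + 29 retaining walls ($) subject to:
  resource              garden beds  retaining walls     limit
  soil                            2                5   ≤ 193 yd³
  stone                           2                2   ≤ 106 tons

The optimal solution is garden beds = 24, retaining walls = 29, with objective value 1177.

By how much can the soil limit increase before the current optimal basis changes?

Binding constraints: soil, stone. The basis is B = [[2,5],[2,2]] with det -6.
Per unit increase in soil, x* moves by d = (-0.3333, 0.3333).
The basis stays optimal until garden beds reaches 0; allowable increase = 72 yd³.

72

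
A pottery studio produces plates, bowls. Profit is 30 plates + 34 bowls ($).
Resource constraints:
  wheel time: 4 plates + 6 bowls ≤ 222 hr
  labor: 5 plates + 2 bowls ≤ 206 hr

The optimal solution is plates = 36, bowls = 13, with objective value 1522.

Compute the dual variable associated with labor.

At the optimum: wheel time uses 222 of 222 (binding); labor uses 206 of 206 (binding).
Dual feasibility on the basic columns requires 4·y_wheel time + 5·y_labor = 30, 6·y_wheel time + 2·y_labor = 34.
Solving: y_wheel time = 5, y_labor = 2.
Shadow price of labor = 2.

2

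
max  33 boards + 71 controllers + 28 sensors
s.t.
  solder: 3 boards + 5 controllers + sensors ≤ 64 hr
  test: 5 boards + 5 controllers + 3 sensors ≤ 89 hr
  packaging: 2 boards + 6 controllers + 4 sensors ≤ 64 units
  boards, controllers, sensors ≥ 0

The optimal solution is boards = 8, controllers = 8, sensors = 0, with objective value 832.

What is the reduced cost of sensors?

Binding: solder and packaging. Non-binding: test (9 unused).
By complementary slackness, y = 0 for the non-binding constraint.
The binding rows give the dual system: 3·y_solder + 2·y_packaging = 33 and 5·y_solder + 6·y_packaging = 71.
This yields shadow prices y_solder = 7, y_packaging = 6.
Reduced cost of sensors: c₃ − yᵀa₃ = 28 − (7·1 + 6·4) = 28 − 31 = -3.

-3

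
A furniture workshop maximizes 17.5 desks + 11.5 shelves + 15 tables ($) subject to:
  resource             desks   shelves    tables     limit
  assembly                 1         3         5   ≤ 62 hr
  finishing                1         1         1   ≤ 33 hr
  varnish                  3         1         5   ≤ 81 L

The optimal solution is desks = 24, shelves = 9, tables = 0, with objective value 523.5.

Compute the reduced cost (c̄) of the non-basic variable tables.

Check each constraint at x*: assembly 51/62 (slack 11); finishing 33/33 (tight); varnish 81/81 (tight).
By complementary slackness, y = 0 for the non-binding constraint.
The binding rows give the dual system: 1·y_finishing + 3·y_varnish = 17.5 and 1·y_finishing + 1·y_varnish = 11.5.
→ y_finishing = 8.5 and y_varnish = 3.
Reduced cost of tables: c₃ − yᵀa₃ = 15 − (8.5·1 + 3·5) = 15 − 23.5 = -8.5.

-8.5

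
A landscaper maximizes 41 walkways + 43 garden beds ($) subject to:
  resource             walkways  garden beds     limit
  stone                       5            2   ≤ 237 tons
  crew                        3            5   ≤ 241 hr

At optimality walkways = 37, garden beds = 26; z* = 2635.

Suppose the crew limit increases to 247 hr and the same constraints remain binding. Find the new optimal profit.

At the optimum: stone uses 237 of 237 (binding); crew uses 241 of 241 (binding).
The binding rows give the dual system: 5·y_stone + 3·y_crew = 41 and 2·y_stone + 5·y_crew = 43.
Solving: y_stone = 4, y_crew = 7.
Δz = y_crew·Δb = 7 × (6) = 42, so new z* = 2635 + 42 = 2677.

2677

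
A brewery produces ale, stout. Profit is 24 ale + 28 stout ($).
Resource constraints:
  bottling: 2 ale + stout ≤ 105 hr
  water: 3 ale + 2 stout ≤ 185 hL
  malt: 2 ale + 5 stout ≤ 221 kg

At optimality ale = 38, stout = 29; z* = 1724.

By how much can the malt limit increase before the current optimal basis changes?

Binding constraints: bottling, malt. The basis is B = [[2,1],[2,5]] with det 8.
Per unit increase in malt, x* moves by d = (-0.125, 0.25).
The basis stays optimal until water becomes binding; allowable increase = 104 kg.

104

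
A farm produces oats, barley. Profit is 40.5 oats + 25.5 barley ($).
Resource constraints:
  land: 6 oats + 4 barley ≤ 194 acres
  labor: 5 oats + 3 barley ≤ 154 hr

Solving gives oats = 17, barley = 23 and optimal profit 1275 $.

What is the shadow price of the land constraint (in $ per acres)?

3

Check each constraint at x*: land 194/194 (tight); labor 154/154 (tight).
From A_Bᵀ y = c: 6·y_land + 5·y_labor = 40.5; 4·y_land + 3·y_labor = 25.5.
→ y_land = 3 and y_labor = 4.5.
Shadow price of land = 3.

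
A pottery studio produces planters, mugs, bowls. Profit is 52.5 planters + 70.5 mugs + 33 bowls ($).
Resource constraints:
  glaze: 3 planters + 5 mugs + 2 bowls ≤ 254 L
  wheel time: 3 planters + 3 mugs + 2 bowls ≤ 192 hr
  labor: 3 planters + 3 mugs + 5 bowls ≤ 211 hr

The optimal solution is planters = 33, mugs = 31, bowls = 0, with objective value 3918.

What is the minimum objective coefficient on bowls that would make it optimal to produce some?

35

At the optimum: glaze uses 254 of 254 (binding); wheel time uses 192 of 192 (binding); labor uses 192 of 211 (slack = 19).
Since labor is not tight, its dual is 0.
From A_Bᵀ y = c: 3·y_glaze + 3·y_wheel time = 52.5; 5·y_glaze + 3·y_wheel time = 70.5.
→ y_glaze = 9 and y_wheel time = 8.5.
bowls enters the basis when its profit ≥ yᵀa₃ = 9·2 + 8.5·2 = 35.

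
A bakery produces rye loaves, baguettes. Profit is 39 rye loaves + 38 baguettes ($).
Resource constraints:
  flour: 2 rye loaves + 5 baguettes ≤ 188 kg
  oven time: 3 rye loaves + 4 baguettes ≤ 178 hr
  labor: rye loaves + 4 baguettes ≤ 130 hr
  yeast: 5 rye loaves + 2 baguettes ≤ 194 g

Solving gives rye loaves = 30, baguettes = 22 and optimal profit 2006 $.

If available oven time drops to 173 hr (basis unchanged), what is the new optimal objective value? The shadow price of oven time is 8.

1966

Δb = -5, so new z* = 2006 + (8)·(-5) = 2006 − 40 = 1966.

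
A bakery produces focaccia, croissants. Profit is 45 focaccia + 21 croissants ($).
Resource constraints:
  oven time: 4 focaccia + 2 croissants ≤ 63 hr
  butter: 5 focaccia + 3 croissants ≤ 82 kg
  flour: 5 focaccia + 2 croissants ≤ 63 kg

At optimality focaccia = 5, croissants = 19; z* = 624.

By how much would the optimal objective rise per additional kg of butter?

3

Check each constraint at x*: oven time 58/63 (slack 5); butter 82/82 (tight); flour 63/63 (tight).
By complementary slackness, y = 0 for the non-binding constraint.
The binding rows give the dual system: 5·y_butter + 5·y_flour = 45 and 3·y_butter + 2·y_flour = 21.
Solving: y_butter = 3, y_flour = 6.
Shadow price of butter = 3.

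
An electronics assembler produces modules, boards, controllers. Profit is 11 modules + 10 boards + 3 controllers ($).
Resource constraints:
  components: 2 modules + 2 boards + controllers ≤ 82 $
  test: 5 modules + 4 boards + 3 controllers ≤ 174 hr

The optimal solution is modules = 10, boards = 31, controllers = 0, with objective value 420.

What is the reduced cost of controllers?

Both components and test are binding at x*.
Dual feasibility on the basic columns requires 2·y_components + 5·y_test = 11, 2·y_components + 4·y_test = 10.
Solving: y_components = 3, y_test = 1.
Reduced cost of controllers: c₃ − yᵀa₃ = 3 − (3·1 + 1·3) = 3 − 6 = -3.

-3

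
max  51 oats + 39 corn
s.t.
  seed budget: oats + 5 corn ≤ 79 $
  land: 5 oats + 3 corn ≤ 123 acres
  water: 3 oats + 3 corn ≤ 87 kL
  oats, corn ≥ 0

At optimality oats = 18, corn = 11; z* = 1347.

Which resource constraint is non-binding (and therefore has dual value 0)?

seed budget

seed budget: 73/79 (slack 6)
land: 123/123 (binding)
water: 87/87 (binding)
By complementary slackness, a constraint with positive slack has shadow price 0 → seed budget.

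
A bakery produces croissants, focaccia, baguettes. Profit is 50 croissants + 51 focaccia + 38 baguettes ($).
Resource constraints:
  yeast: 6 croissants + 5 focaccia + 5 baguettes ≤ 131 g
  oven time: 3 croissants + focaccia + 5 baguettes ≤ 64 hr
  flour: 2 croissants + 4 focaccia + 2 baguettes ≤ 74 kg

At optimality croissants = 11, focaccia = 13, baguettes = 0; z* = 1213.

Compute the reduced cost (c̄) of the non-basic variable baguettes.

-5

Check each constraint at x*: yeast 131/131 (tight); oven time 46/64 (slack 18); flour 74/74 (tight).
Slack constraints have shadow price 0 (complementary slackness).
From A_Bᵀ y = c: 6·y_yeast + 2·y_flour = 50; 5·y_yeast + 4·y_flour = 51.
→ y_yeast = 7 and y_flour = 4.
Reduced cost of baguettes: c₃ − yᵀa₃ = 38 − (7·5 + 4·2) = 38 − 43 = -5.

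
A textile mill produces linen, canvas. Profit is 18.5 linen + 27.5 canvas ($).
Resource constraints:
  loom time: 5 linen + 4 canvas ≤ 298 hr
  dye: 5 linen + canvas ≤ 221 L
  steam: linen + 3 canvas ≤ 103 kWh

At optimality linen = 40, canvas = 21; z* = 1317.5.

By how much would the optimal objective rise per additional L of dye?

Binding: dye and steam. Non-binding: loom time (14 unused).
By complementary slackness, y = 0 for the non-binding constraint.
Dual feasibility on the basic columns requires 5·y_dye + 1·y_steam = 18.5, 1·y_dye + 3·y_steam = 27.5.
This yields shadow prices y_dye = 2, y_steam = 8.5.
Shadow price of dye = 2.

2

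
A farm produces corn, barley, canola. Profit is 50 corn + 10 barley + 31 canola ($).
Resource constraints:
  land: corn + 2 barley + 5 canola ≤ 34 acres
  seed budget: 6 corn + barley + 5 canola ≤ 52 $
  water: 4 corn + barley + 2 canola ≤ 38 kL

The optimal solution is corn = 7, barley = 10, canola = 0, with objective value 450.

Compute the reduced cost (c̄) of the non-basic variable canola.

-4

At the optimum: land uses 27 of 34 (slack = 7); seed budget uses 52 of 52 (binding); water uses 38 of 38 (binding).
By complementary slackness, y = 0 for the non-binding constraint.
Dual feasibility on the basic columns requires 6·y_seed budget + 4·y_water = 50, 1·y_seed budget + 1·y_water = 10.
→ y_seed budget = 5 and y_water = 5.
Reduced cost of canola: c₃ − yᵀa₃ = 31 − (5·5 + 5·2) = 31 − 35 = -4.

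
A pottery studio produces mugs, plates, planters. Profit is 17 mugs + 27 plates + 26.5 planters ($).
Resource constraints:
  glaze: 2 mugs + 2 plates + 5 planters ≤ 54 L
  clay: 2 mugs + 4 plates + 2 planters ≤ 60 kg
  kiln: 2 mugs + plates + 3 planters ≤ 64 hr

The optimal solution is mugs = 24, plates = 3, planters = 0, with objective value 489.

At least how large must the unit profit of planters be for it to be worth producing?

At the optimum: glaze uses 54 of 54 (binding); clay uses 60 of 60 (binding); kiln uses 51 of 64 (slack = 13).
Since kiln is not tight, its dual is 0.
Dual feasibility on the basic columns requires 2·y_glaze + 2·y_clay = 17, 2·y_glaze + 4·y_clay = 27.
This yields shadow prices y_glaze = 3.5, y_clay = 5.
planters enters the basis when its profit ≥ yᵀa₃ = 3.5·5 + 5·2 = 27.5.

27.5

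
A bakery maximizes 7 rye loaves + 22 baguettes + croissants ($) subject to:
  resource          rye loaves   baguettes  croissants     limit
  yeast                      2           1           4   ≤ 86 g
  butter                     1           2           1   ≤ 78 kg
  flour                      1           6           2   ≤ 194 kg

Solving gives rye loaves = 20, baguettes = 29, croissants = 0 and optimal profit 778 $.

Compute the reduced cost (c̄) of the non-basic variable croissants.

-8

At the optimum: yeast uses 69 of 86 (slack = 17); butter uses 78 of 78 (binding); flour uses 194 of 194 (binding).
Slack constraints have shadow price 0 (complementary slackness).
The binding rows give the dual system: 1·y_butter + 1·y_flour = 7 and 2·y_butter + 6·y_flour = 22.
This yields shadow prices y_butter = 5, y_flour = 2.
Reduced cost of croissants: c₃ − yᵀa₃ = 1 − (5·1 + 2·2) = 1 − 9 = -8.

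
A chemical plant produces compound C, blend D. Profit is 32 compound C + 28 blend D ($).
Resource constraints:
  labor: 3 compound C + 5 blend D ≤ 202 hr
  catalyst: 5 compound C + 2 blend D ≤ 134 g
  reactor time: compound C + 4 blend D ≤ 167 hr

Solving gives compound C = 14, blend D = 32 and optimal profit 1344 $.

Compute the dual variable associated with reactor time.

Check each constraint at x*: labor 202/202 (tight); catalyst 134/134 (tight); reactor time 142/167 (slack 25).
Since reactor time is not tight, its dual is 0.
From A_Bᵀ y = c: 3·y_labor + 5·y_catalyst = 32; 5·y_labor + 2·y_catalyst = 28.
Solving: y_labor = 4, y_catalyst = 4.
Shadow price of reactor time = 0.

0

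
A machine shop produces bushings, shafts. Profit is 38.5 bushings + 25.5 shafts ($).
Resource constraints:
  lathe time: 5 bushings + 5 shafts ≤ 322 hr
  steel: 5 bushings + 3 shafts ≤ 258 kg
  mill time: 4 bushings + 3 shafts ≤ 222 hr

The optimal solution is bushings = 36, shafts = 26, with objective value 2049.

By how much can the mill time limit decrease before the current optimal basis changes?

15.6

Binding constraints: steel, mill time. The basis is B = [[5,3],[4,3]] with det 3.
Per unit decrease in mill time, x* moves by d = (1, -1.6667).
The basis stays optimal until shafts reaches 0; allowable decrease = 15.6 hr.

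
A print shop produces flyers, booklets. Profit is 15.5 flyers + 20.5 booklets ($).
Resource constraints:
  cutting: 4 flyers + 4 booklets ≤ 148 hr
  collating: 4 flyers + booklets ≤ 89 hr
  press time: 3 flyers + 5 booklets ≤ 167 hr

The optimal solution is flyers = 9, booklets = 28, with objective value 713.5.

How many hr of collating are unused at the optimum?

collating used = 4·9 + 1·28 = 64; slack = 89 − 64 = 25.

25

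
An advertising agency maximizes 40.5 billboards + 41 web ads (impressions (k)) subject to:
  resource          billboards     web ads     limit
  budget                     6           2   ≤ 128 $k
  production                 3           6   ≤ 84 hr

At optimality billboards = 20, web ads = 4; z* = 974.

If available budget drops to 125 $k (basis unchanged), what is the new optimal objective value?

962

Check each constraint at x*: budget 128/128 (tight); production 84/84 (tight).
From A_Bᵀ y = c: 6·y_budget + 3·y_production = 40.5; 2·y_budget + 6·y_production = 41.
→ y_budget = 4 and y_production = 5.5.
Δz = y_budget·Δb = 4 × (-3) = -12, so new z* = 974 − 12 = 962.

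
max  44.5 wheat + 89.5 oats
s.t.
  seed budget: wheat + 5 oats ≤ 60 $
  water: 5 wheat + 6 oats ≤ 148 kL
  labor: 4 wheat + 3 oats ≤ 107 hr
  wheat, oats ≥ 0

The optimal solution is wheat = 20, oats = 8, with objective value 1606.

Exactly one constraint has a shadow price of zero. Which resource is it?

seed budget: 60/60 (binding)
water: 148/148 (binding)
labor: 104/107 (slack 3)
By complementary slackness, a constraint with positive slack has shadow price 0 → labor.

labor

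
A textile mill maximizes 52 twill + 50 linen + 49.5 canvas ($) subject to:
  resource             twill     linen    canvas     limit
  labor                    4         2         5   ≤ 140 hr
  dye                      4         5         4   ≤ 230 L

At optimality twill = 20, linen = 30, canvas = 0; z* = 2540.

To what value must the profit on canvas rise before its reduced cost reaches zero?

Check each constraint at x*: labor 140/140 (tight); dye 230/230 (tight).
Dual feasibility on the basic columns requires 4·y_labor + 4·y_dye = 52, 2·y_labor + 5·y_dye = 50.
This yields shadow prices y_labor = 5, y_dye = 8.
canvas enters the basis when its profit ≥ yᵀa₃ = 5·5 + 8·4 = 57.

57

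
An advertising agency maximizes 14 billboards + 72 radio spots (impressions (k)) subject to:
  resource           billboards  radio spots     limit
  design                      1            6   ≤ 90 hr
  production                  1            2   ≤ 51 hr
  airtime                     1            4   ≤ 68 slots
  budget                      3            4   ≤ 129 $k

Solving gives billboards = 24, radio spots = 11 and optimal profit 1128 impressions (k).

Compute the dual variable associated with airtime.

Binding: design and airtime. Non-binding: production (5 unused), budget (13 unused).
By complementary slackness, y = 0 for the non-binding constraints.
From A_Bᵀ y = c: 1·y_design + 1·y_airtime = 14; 6·y_design + 4·y_airtime = 72.
Solving: y_design = 8, y_airtime = 6.
Shadow price of airtime = 6.

6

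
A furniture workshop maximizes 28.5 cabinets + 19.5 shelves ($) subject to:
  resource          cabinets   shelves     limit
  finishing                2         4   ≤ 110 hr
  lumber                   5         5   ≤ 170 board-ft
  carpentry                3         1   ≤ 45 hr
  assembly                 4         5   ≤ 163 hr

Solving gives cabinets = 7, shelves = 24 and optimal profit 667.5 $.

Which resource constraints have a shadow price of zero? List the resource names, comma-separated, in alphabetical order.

assembly, lumber

finishing: 110/110 (binding)
lumber: 155/170 (slack 15)
carpentry: 45/45 (binding)
assembly: 148/163 (slack 15)
By complementary slackness, a constraint with positive slack has shadow price 0 → assembly, lumber.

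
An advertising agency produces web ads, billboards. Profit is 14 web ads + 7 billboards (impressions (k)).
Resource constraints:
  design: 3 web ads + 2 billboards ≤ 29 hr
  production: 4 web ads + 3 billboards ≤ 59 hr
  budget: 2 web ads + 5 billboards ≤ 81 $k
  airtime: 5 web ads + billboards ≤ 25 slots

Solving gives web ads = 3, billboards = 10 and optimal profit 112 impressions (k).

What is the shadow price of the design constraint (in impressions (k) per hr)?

3

At the optimum: design uses 29 of 29 (binding); production uses 42 of 59 (slack = 17); budget uses 56 of 81 (slack = 25); airtime uses 25 of 25 (binding).
By complementary slackness, y = 0 for the non-binding constraints.
The binding rows give the dual system: 3·y_design + 5·y_airtime = 14 and 2·y_design + 1·y_airtime = 7.
Solving: y_design = 3, y_airtime = 1.
Shadow price of design = 3.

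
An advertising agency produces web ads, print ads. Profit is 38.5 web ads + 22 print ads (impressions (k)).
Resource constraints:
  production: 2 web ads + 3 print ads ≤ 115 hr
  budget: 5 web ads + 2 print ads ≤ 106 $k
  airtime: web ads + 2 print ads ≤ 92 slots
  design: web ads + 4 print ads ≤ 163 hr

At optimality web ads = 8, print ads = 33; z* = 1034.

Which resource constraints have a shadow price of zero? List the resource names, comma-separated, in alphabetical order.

production: 115/115 (binding)
budget: 106/106 (binding)
airtime: 74/92 (slack 18)
design: 140/163 (slack 23)
By complementary slackness, a constraint with positive slack has shadow price 0 → airtime, design.

airtime, design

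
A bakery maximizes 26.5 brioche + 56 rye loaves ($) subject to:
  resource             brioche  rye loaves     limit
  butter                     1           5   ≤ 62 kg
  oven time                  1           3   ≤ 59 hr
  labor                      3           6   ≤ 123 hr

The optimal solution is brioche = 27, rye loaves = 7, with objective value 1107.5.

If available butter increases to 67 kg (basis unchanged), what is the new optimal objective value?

At the optimum: butter uses 62 of 62 (binding); oven time uses 48 of 59 (slack = 11); labor uses 123 of 123 (binding).
By complementary slackness, y = 0 for the non-binding constraint.
Dual feasibility on the basic columns requires 1·y_butter + 3·y_labor = 26.5, 5·y_butter + 6·y_labor = 56.
Solving: y_butter = 1, y_labor = 8.5.
Δz = y_butter·Δb = 1 × (5) = 5, so new z* = 1107.5 + 5 = 1112.5.

1112.5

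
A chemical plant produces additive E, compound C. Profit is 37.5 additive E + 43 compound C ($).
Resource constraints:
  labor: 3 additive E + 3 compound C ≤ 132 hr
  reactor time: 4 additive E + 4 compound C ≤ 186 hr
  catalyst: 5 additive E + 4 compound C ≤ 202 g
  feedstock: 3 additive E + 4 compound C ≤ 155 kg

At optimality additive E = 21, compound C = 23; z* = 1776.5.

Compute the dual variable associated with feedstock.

Check each constraint at x*: labor 132/132 (tight); reactor time 176/186 (slack 10); catalyst 197/202 (slack 5); feedstock 155/155 (tight).
Since reactor time, catalyst are not tight, their duals are 0.
The binding rows give the dual system: 3·y_labor + 3·y_feedstock = 37.5 and 3·y_labor + 4·y_feedstock = 43.
→ y_labor = 7 and y_feedstock = 5.5.
Shadow price of feedstock = 5.5.

5.5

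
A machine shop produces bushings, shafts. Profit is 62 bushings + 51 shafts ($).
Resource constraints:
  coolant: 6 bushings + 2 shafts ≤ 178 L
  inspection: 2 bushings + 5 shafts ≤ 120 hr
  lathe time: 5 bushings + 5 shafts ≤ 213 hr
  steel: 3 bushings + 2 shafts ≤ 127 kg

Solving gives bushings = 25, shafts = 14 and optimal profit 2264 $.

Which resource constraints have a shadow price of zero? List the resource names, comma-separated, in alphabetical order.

coolant: 178/178 (binding)
inspection: 120/120 (binding)
lathe time: 195/213 (slack 18)
steel: 103/127 (slack 24)
By complementary slackness, a constraint with positive slack has shadow price 0 → lathe time, steel.

lathe time, steel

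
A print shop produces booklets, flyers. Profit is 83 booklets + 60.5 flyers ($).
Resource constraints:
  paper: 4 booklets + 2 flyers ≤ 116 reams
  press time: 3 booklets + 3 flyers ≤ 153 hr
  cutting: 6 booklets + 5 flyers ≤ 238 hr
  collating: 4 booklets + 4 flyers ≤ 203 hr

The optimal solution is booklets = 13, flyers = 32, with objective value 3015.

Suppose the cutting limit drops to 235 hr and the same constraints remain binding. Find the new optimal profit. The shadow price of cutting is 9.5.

2986.5

Δb = -3, so new z* = 3015 + (9.5)·(-3) = 3015 − 28.5 = 2986.5.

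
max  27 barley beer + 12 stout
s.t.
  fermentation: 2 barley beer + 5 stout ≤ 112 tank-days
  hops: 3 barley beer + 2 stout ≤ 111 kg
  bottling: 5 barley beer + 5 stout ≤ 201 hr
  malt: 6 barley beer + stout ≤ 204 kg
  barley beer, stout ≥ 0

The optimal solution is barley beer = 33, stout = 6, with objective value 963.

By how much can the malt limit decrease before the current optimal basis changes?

10.8

Binding constraints: hops, malt. The basis is B = [[3,2],[6,1]] with det -9.
Per unit decrease in malt, x* moves by d = (-0.2222, 0.3333).
The basis stays optimal until bottling becomes binding; allowable decrease = 10.8 kg.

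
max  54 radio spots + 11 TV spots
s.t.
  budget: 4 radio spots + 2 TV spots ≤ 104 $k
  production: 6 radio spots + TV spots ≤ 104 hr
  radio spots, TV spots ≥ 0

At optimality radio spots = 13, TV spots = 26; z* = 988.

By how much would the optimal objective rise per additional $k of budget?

1.5

Check each constraint at x*: budget 104/104 (tight); production 104/104 (tight).
The binding rows give the dual system: 4·y_budget + 6·y_production = 54 and 2·y_budget + 1·y_production = 11.
→ y_budget = 1.5 and y_production = 8.
Shadow price of budget = 1.5.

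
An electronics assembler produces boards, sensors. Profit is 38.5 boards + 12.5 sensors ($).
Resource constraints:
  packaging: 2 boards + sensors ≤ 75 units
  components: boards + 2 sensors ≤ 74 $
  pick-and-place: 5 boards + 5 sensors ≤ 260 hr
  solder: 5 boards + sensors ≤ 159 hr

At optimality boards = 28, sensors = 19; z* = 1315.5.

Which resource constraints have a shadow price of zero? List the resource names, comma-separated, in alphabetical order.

packaging: 75/75 (binding)
components: 66/74 (slack 8)
pick-and-place: 235/260 (slack 25)
solder: 159/159 (binding)
By complementary slackness, a constraint with positive slack has shadow price 0 → components, pick-and-place.

components, pick-and-place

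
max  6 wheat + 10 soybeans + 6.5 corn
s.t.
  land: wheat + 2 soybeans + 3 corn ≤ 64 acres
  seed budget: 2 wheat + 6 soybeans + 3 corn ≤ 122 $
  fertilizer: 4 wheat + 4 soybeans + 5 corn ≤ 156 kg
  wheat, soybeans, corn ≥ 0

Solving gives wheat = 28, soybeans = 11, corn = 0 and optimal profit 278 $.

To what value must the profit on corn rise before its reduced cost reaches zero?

Binding: seed budget and fertilizer. Non-binding: land (14 unused).
By complementary slackness, y = 0 for the non-binding constraint.
Dual feasibility on the basic columns requires 2·y_seed budget + 4·y_fertilizer = 6, 6·y_seed budget + 4·y_fertilizer = 10.
Solving: y_seed budget = 1, y_fertilizer = 1.
corn enters the basis when its profit ≥ yᵀa₃ = 1·3 + 1·5 = 8.

8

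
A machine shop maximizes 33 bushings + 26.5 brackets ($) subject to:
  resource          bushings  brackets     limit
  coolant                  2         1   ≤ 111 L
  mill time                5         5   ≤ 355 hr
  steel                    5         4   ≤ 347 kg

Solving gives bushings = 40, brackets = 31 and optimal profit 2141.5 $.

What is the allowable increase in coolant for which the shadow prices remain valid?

Binding constraints: coolant, mill time. The basis is B = [[2,1],[5,5]] with det 5.
Per unit increase in coolant, x* moves by d = (1, -1).
The basis stays optimal until steel becomes binding; allowable increase = 23 L.

23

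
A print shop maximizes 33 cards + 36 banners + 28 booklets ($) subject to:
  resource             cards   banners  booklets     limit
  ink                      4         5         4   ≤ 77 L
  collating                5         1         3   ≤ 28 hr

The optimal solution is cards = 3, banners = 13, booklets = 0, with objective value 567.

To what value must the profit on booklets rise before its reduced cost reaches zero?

At the optimum: ink uses 77 of 77 (binding); collating uses 28 of 28 (binding).
Dual feasibility on the basic columns requires 4·y_ink + 5·y_collating = 33, 5·y_ink + 1·y_collating = 36.
Solving: y_ink = 7, y_collating = 1.
booklets enters the basis when its profit ≥ yᵀa₃ = 7·4 + 1·3 = 31.

31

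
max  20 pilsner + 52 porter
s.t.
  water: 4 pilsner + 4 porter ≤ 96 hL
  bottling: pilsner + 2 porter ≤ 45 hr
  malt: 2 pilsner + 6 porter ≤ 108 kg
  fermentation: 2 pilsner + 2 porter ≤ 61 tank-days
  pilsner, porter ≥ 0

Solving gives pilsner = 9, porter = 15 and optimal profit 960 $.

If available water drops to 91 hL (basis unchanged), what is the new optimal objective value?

955

Check each constraint at x*: water 96/96 (tight); bottling 39/45 (slack 6); malt 108/108 (tight); fermentation 48/61 (slack 13).
By complementary slackness, y = 0 for the non-binding constraints.
Dual feasibility on the basic columns requires 4·y_water + 2·y_malt = 20, 4·y_water + 6·y_malt = 52.
→ y_water = 1 and y_malt = 8.
Δz = y_water·Δb = 1 × (-5) = -5, so new z* = 960 − 5 = 955.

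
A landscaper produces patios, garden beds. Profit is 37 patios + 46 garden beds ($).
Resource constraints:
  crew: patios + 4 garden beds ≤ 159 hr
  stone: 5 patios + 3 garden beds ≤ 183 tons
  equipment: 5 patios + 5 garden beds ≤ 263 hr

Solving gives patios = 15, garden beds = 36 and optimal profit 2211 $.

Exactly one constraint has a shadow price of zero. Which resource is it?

crew: 159/159 (binding)
stone: 183/183 (binding)
equipment: 255/263 (slack 8)
By complementary slackness, a constraint with positive slack has shadow price 0 → equipment.

equipment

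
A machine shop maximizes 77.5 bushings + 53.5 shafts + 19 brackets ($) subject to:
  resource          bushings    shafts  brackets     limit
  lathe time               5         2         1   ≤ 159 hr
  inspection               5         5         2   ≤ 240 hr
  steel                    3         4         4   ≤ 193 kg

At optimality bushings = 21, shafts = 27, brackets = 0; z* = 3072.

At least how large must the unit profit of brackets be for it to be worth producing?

23

Binding: lathe time and inspection. Non-binding: steel (22 unused).
Since steel is not tight, its dual is 0.
From A_Bᵀ y = c: 5·y_lathe time + 5·y_inspection = 77.5; 2·y_lathe time + 5·y_inspection = 53.5.
Solving: y_lathe time = 8, y_inspection = 7.5.
brackets enters the basis when its profit ≥ yᵀa₃ = 8·1 + 7.5·2 = 23.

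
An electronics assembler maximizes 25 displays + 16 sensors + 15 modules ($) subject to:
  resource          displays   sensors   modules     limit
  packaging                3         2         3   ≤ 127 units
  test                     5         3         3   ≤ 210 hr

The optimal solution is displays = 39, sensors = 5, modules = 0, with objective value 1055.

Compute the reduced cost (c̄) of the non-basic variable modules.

Check each constraint at x*: packaging 127/127 (tight); test 210/210 (tight).
Dual feasibility on the basic columns requires 3·y_packaging + 5·y_test = 25, 2·y_packaging + 3·y_test = 16.
→ y_packaging = 5 and y_test = 2.
Reduced cost of modules: c₃ − yᵀa₃ = 15 − (5·3 + 2·3) = 15 − 21 = -6.

-6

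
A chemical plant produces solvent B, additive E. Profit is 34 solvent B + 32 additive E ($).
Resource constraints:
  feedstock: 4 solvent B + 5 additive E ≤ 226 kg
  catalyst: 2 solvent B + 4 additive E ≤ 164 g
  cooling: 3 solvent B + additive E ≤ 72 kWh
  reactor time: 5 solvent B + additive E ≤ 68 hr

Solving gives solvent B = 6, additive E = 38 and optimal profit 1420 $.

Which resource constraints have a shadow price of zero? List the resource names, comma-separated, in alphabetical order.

feedstock: 214/226 (slack 12)
catalyst: 164/164 (binding)
cooling: 56/72 (slack 16)
reactor time: 68/68 (binding)
By complementary slackness, a constraint with positive slack has shadow price 0 → cooling, feedstock.

cooling, feedstock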